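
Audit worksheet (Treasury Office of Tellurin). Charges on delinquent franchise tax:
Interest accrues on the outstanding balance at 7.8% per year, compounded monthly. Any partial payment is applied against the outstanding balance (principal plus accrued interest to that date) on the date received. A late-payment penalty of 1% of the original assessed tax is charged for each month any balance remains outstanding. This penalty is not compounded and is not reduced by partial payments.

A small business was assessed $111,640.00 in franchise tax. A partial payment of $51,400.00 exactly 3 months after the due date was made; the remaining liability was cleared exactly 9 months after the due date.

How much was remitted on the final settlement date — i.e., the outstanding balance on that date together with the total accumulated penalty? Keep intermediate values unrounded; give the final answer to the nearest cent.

Monthly rate = 7.8% ÷ 12 = 0.65%
Balance at month 3: $111,640.0000 × (1 + 0.0065)^3 = $113,831.1610…
After $51,400.00 payment: $113,831.1610… − $51,400.00 = $62,431.1610…
Balance at month 9: $62,431.1610… × (1 + 0.0065)^6 = $64,905.8866…
Penalty: 9 × 1% × $111,640.00 = $10,047.60
Final settlement = outstanding balance + penalty = $64,905.8866… + $10,047.60 = $74,953.49

$74,953.49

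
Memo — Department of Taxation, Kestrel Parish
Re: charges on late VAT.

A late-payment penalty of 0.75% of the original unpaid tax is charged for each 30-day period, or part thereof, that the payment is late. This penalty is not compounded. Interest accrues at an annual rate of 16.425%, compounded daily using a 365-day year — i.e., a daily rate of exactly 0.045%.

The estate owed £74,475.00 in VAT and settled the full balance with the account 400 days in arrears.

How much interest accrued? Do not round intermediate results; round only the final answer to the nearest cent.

£14,684.15

Interest: £74,475.00 × ((1 + 0.00045)^400 − 1) = £74,475.00 × 0.19716889… = £14,684.1532…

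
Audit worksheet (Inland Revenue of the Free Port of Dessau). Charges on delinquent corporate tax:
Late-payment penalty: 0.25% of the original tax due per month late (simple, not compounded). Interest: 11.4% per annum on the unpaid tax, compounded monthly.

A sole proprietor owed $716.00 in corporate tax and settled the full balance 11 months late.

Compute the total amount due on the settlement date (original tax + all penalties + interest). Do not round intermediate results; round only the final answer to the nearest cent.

$814.17

Late-payment penalty = 0.25% × $716.00 × 11 mo = $19.69
Interest (11.4%/yr ÷ 12 = 0.95%/month): $716.00 × ((1 + 0.0095)^11 − 1) = $78.4793…
Total = $716.00 + $19.6900 + $78.4793… = $814.17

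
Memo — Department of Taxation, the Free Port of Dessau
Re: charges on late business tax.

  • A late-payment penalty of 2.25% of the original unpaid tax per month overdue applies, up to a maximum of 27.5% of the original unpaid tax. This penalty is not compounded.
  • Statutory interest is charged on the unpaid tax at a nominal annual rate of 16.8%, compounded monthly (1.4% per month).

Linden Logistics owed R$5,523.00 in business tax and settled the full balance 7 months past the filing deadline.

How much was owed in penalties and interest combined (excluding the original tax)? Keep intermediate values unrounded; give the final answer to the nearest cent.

R$1,434.40

Penalty: 7 × 2.25% × R$5,523.00 = R$869.87… (below the 27.5% cap of R$1,518.83…)
Interest: R$5,523.00 × ((1 + 0.014)^7 − 1) = R$5,523.00 × 0.1022134… = R$564.5246…
Penalties + interest = R$869.8725 + R$564.5246… = R$1,434.40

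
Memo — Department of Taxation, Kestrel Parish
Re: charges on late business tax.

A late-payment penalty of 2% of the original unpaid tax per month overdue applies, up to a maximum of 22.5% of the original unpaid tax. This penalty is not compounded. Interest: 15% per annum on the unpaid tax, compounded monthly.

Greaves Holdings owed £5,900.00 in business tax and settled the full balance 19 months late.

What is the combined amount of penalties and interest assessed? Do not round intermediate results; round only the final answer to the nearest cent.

£2,898.14

Penalty (uncapped): 19 × 2% × £5,900.00 = £2,242.00; cap = 22.5% × £5,900.00 = £1,327.50 → penalty = £1,327.50
Interest (15%/yr ÷ 12 = 1.25%/month): £5,900.00 × ((1 + 0.0125)^19 − 1) = £1,570.6367…
Penalties + interest = £1,327.5000 + £1,570.6367… = £2,898.14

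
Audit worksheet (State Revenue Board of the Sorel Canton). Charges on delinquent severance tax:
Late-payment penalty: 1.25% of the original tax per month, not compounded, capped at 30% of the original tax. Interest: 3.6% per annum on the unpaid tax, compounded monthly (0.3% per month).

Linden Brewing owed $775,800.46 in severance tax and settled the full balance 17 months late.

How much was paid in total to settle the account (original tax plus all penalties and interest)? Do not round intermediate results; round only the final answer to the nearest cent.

$981,187.86

Penalty: 17 × 1.25% × $775,800.46 = $164,857.60… (below the 30% cap of $232,740.14…)
Interest: $775,800.46 × ((1 + 0.003)^17 − 1) = $775,800.46 × 0.0522426… = $40,529.7977…
Total = $775,800.46 + $164,857.5978… + $40,529.7977… = $981,187.86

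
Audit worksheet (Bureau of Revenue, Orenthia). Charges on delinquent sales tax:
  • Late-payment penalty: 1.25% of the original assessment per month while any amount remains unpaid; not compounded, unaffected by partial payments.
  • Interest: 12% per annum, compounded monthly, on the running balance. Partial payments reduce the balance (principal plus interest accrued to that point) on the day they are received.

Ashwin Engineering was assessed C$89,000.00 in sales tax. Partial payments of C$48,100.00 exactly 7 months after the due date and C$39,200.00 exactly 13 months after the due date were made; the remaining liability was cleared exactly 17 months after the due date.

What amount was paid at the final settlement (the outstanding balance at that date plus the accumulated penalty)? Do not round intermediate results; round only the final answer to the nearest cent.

Monthly rate = 12% ÷ 12 = 1%
Balance at month 7: C$89,000.0000 × (1 + 0.01)^7 = C$95,420.0463…
After C$48,100.00 payment: C$95,420.0463… − C$48,100.00 = C$47,320.0463…
Balance at month 13: C$47,320.0463… × (1 + 0.01)^6 = C$50,231.1827…
After C$39,200.00 payment: C$50,231.1827… − C$39,200.00 = C$11,031.1827…
Balance at month 17: C$11,031.1827… × (1 + 0.01)^4 = C$11,479.0930…
Penalty: 17 × 1.25% × C$89,000.00 = C$18,912.50
Final settlement = outstanding balance + penalty = C$11,479.0930… + C$18,912.50 = C$30,391.59

C$30,391.59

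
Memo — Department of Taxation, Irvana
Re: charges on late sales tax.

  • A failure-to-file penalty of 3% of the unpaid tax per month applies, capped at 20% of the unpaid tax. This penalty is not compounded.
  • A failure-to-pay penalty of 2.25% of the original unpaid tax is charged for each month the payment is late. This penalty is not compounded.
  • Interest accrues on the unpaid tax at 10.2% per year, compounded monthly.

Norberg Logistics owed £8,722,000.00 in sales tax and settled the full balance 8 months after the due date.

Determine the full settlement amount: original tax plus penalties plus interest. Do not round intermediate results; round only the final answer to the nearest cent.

£12,647,403.77

Failure-to-file: 8 × 3% × £8,722,000.00 = £2,093,280.00, capped at 20% × £8,722,000.00 = £1,744,400.00
Failure-to-pay penalty = 2.25% × £8,722,000.00 × 8 mo = £1,569,960.00
Interest (10.2%/yr ÷ 12 = 0.85%/month): £8,722,000.00 × ((1 + 0.0085)^8 − 1) = £611,043.7731…
Total = £8,722,000.00 + £3,314,360.0000 + £611,043.7731… = £12,647,403.77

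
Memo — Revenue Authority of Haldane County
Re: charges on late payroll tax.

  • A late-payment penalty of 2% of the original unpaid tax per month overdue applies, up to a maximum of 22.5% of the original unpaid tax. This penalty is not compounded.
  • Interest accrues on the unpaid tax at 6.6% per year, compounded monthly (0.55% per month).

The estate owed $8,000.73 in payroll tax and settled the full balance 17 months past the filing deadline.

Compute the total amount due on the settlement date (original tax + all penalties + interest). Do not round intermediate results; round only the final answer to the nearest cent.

Penalty (uncapped): 17 × 2% × $8,000.73 = $2,720.25…; cap = 22.5% × $8,000.73 = $1,800.16… → penalty = $1,800.16…
Interest: $8,000.73 × ((1 + 0.0055)^17 − 1) = $8,000.73 × 0.0977293… = $781.9061…
Total = $8,000.73 + $1,800.1643… + $781.9061… = $10,582.80

$10,582.80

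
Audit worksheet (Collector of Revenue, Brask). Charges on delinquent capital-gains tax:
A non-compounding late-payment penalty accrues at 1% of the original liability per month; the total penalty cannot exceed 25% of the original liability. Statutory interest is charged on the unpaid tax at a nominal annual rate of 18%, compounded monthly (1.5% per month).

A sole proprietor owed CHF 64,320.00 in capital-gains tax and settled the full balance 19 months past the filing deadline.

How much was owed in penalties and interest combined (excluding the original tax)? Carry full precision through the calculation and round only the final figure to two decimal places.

Penalty: 19 × 1% × CHF 64,320.00 = CHF 12,220.80 (below the 25% cap of CHF 16,080.00)
Interest: CHF 64,320.00 × ((1 + 0.015)^19 − 1) = CHF 64,320.00 × 0.3269507… = CHF 21,029.4719…
Penalties + interest = CHF 12,220.8000 + CHF 21,029.4719… = CHF 33,250.27

CHF 33,250.27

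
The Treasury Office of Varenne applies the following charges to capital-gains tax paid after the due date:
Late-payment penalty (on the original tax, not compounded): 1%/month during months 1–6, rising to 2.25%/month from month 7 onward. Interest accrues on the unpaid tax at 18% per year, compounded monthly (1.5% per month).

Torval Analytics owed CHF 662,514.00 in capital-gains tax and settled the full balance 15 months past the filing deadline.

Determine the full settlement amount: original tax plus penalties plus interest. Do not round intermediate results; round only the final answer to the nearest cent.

CHF 1,002,206.17

Penalty, months 1–6: 6 × 1% × CHF 662,514.00 = CHF 39,750.84
Penalty, months 7–15: 9 × 2.25% × CHF 662,514.00 = CHF 134,159.09…
Interest: CHF 662,514.00 × ((1 + 0.015)^15 − 1) = CHF 662,514.00 × 0.2502321… = CHF 165,782.2474…
Total = CHF 662,514.00 + CHF 173,909.9250 + CHF 165,782.2474… = CHF 1,002,206.17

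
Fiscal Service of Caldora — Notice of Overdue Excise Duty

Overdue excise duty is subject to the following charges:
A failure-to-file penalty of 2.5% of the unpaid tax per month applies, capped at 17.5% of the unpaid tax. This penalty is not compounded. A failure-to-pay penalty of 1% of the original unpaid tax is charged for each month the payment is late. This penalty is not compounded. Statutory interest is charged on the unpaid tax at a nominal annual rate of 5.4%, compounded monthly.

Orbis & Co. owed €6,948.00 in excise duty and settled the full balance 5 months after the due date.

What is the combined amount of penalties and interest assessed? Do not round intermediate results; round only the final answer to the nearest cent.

€1,373.64

Failure-to-file: 5 × 2.5% × €6,948.00 = €868.50 (under the 17.5% cap)
Failure-to-pay penalty: 5 × 1% × €6,948.00 = €347.40
Interest (5.4%/yr ÷ 12 = 0.45%/month): €6,948.00 × ((1 + 0.0045)^5 − 1) = €157.7433…
Penalties + interest = €1,215.9000 + €157.7433… = €1,373.64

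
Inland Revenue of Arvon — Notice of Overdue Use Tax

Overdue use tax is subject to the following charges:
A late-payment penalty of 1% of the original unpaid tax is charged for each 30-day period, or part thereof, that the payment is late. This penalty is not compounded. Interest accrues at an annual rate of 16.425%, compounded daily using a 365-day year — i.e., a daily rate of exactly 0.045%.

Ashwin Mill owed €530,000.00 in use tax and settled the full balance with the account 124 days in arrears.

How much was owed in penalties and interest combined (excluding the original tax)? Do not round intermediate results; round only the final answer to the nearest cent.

€56,907.64

Penalty periods: ⌈124/30⌉ = 5; penalty = 5 × 1% × €530,000.00 = €26,500.00
Interest: €530,000.00 × ((1 + 0.00045)^124 − 1) = €530,000.00 × 0.05737291… = €30,407.6444…
Penalties + interest = €26,500.0000 + €30,407.6444… = €56,907.64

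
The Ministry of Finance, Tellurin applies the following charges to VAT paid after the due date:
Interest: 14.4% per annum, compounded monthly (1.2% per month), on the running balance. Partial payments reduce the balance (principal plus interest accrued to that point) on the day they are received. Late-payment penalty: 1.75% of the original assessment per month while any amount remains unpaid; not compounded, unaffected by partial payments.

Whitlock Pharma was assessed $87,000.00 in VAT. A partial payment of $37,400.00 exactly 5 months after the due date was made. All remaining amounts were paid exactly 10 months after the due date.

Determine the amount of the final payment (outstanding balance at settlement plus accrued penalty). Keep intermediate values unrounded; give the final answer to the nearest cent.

Balance at month 5: $87,000.0000 × (1 + 0.012)^5 = $92,346.7924…
After $37,400.00 payment: $92,346.7924… − $37,400.00 = $54,946.7924…
Balance at month 10: $54,946.7924… × (1 + 0.012)^5 = $58,323.6785…
Penalty: 10 × 1.75% × $87,000.00 = $15,225.00
Final settlement = outstanding balance + penalty = $58,323.6785… + $15,225.00 = $73,548.68

$73,548.68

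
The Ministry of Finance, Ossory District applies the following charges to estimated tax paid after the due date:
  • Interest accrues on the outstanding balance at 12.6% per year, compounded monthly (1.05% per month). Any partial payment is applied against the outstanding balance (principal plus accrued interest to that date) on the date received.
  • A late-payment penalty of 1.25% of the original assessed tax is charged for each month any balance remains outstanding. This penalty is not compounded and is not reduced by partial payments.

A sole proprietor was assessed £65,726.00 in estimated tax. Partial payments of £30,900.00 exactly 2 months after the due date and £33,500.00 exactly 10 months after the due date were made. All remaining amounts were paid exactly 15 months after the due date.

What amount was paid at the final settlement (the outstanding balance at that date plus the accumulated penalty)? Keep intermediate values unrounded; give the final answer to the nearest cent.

Balance at month 2: £65,726.0000 × (1 + 0.0105)^2 = £67,113.4923…
After £30,900.00 payment: £67,113.4923… − £30,900.00 = £36,213.4923…
Balance at month 10: £36,213.4923… × (1 + 0.0105)^8 = £39,369.5954…
After £33,500.00 payment: £39,369.5954… − £33,500.00 = £5,869.5954…
Balance at month 15: £5,869.5954… × (1 + 0.0105)^5 = £6,184.2887…
Penalty: 15 × 1.25% × £65,726.00 = £12,323.63…
Final settlement = outstanding balance + penalty = £6,184.2887… + £12,323.63… = £18,507.91

£18,507.91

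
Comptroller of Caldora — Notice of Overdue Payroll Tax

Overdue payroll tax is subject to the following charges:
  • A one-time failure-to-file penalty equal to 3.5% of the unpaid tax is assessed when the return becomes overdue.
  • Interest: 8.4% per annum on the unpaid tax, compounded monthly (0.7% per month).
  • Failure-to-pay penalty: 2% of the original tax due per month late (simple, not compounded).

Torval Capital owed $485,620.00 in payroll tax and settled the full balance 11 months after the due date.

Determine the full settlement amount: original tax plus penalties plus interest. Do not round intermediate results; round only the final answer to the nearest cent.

$648,182.46

Failure-to-file penalty: 3.5% × $485,620.00 = $16,996.70
Failure-to-pay penalty = 2% × $485,620.00 × 11 mo = $106,836.40
Interest: $485,620.00 × ((1 + 0.007)^11 − 1) = $485,620.00 × 0.0797524… = $38,729.3581…
Total = $485,620.00 + $123,833.1000 + $38,729.3581… = $648,182.46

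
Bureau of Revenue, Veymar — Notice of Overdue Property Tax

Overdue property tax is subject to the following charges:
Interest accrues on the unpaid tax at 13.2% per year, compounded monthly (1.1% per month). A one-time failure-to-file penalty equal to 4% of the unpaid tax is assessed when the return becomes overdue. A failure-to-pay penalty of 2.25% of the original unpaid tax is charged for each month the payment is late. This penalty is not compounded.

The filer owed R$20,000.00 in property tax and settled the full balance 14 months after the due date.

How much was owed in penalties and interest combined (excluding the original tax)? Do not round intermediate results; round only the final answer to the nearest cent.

R$10,410.21

Failure-to-file penalty: 4% × R$20,000.00 = R$800.00
Failure-to-pay penalty: 14 × 2.25% × R$20,000.00 = R$6,300.00
Interest: R$20,000.00 × ((1 + 0.011)^14 − 1) = R$20,000.00 × 0.1655105… = R$3,310.2093…
Penalties + interest = R$7,100.0000 + R$3,310.2093… = R$10,410.21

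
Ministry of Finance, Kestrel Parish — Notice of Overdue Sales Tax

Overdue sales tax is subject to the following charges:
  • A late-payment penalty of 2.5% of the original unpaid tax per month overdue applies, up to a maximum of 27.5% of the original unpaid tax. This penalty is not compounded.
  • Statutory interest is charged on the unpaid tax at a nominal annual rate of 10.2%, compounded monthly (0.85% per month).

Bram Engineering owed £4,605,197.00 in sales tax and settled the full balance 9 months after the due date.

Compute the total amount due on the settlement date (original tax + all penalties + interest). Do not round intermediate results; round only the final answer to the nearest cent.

£6,005,882.63

Penalty: 9 × 2.5% × £4,605,197.00 = £1,036,169.33… (below the 27.5% cap of £1,266,429.18…)
Interest: £4,605,197.00 × ((1 + 0.0085)^9 − 1) = £4,605,197.00 × 0.0791532… = £364,516.3088…
Total = £4,605,197.00 + £1,036,169.3250 + £364,516.3088… = £6,005,882.63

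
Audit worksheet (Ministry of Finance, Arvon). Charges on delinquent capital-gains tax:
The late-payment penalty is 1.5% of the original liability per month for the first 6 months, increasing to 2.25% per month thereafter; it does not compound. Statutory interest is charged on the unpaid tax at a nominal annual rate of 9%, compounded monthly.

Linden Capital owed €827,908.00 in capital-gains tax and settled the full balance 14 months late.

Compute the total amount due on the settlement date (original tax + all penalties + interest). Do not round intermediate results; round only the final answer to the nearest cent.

€1,142,741.15

Penalty, months 1–6: 6 × 1.5% × €827,908.00 = €74,511.72
Penalty, months 7–14: 8 × 2.25% × €827,908.00 = €149,023.44
Interest (9%/yr ÷ 12 = 0.75%/month): €827,908.00 × ((1 + 0.0075)^14 − 1) = €91,297.9916…
Total = €827,908.00 + €223,535.1600 + €91,297.9916… = €1,142,741.15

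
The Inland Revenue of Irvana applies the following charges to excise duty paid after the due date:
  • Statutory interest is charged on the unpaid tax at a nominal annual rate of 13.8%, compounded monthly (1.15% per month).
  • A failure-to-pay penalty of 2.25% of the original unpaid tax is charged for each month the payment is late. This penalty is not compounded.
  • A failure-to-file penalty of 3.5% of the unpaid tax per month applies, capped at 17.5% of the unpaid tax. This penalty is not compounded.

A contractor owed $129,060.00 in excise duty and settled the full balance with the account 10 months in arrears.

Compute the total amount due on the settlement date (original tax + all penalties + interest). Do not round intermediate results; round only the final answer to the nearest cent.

Failure-to-file: 10 × 3.5% × $129,060.00 = $45,171.00, capped at 17.5% × $129,060.00 = $22,585.50
Failure-to-pay penalty = 2.25% × $129,060.00 × 10 mo = $29,038.50
Interest: $129,060.00 × ((1 + 0.0115)^10 − 1) = $129,060.00 × 0.1211375… = $15,634.0031…
Total = $129,060.00 + $51,624.0000 + $15,634.0031… = $196,318.00

$196,318.00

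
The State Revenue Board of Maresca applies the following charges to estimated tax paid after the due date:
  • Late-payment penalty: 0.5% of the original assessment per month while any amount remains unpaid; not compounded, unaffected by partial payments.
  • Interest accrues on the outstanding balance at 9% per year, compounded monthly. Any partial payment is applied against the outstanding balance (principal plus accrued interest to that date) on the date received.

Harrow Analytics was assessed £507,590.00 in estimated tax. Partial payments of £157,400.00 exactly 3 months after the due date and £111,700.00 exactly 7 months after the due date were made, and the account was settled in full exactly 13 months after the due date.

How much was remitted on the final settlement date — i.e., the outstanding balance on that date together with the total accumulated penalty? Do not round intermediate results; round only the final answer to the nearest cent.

Monthly rate = 9% ÷ 12 = 0.75%
Balance at month 3: £507,590.0000 × (1 + 0.0075)^3 = £519,096.6450…
After £157,400.00 payment: £519,096.6450… − £157,400.00 = £361,696.6450…
Balance at month 7: £361,696.6450… × (1 + 0.0075)^4 = £372,670.2284…
After £111,700.00 payment: £372,670.2284… − £111,700.00 = £260,970.2284…
Balance at month 13: £260,970.2284… × (1 + 0.0075)^6 = £272,936.2967…
Penalty: 13 × 0.5% × £507,590.00 = £32,993.35
Final settlement = outstanding balance + penalty = £272,936.2967… + £32,993.35 = £305,929.65

£305,929.65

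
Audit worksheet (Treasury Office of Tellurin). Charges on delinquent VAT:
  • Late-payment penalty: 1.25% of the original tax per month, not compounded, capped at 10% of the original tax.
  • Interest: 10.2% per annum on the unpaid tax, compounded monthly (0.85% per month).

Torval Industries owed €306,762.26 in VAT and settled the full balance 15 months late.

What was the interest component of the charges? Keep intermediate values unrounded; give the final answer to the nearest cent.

€41,527.31

Interest: €306,762.26 × ((1 + 0.0085)^15 − 1) = €306,762.26 × 0.1353729… = €41,527.3082…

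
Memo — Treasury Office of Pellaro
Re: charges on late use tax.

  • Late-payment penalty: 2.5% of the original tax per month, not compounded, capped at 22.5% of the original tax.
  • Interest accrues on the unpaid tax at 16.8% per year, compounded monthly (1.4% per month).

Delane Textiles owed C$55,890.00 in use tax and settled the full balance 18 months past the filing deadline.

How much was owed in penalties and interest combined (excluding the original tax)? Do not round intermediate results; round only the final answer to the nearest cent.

Penalty (uncapped): 18 × 2.5% × C$55,890.00 = C$25,150.50; cap = 22.5% × C$55,890.00 = C$12,575.25 → penalty = C$12,575.25
Interest: C$55,890.00 × ((1 + 0.014)^18 − 1) = C$55,890.00 × 0.2843494… = C$15,892.2884…
Penalties + interest = C$12,575.2500 + C$15,892.2884… = C$28,467.54

C$28,467.54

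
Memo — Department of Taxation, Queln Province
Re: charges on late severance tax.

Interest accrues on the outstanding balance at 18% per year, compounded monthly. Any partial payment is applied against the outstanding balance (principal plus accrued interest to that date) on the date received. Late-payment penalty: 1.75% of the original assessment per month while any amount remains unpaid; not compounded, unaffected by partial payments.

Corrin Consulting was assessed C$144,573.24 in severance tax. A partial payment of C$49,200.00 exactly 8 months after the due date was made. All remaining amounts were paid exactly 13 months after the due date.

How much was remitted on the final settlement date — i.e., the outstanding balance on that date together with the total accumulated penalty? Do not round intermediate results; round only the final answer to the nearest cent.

C$155,335.25

Monthly rate = 18% ÷ 12 = 1.5%
Balance at month 8: C$144,573.2400 × (1 + 0.015)^8 = C$162,860.6831…
After C$49,200.00 payment: C$162,860.6831… − C$49,200.00 = C$113,660.6831…
Balance at month 13: C$113,660.6831… × (1 + 0.015)^5 = C$122,444.8358…
Penalty: 13 × 1.75% × C$144,573.24 = C$32,890.41…
Final settlement = outstanding balance + penalty = C$122,444.8358… + C$32,890.41… = C$155,335.25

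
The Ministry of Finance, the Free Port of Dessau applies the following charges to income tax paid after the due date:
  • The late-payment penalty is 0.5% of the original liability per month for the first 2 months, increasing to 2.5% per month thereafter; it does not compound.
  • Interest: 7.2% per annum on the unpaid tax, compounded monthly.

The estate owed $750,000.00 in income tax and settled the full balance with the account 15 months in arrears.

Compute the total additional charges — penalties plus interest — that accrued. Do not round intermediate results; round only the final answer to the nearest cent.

Penalty, months 1–2: 2 × 0.5% × $750,000.00 = $7,500.00
Penalty, months 3–15: 13 × 2.5% × $750,000.00 = $243,750.00
Interest (7.2%/yr ÷ 12 = 0.6%/month): $750,000.00 × ((1 + 0.006)^15 − 1) = $70,410.0545…
Penalties + interest = $251,250.0000 + $70,410.0545… = $321,660.05

$321,660.05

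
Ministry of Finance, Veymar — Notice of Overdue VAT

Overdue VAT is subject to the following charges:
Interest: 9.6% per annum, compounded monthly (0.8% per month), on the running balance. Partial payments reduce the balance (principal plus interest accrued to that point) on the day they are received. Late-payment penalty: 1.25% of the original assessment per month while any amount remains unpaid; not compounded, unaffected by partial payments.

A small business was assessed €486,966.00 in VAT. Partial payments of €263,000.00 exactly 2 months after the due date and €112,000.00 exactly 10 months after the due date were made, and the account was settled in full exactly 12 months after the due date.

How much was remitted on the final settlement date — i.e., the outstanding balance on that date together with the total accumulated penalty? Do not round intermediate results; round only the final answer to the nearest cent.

€210,259.44

Balance at month 2: €486,966.0000 × (1 + 0.008)^2 = €494,788.6218…
After €263,000.00 payment: €494,788.6218… − €263,000.00 = €231,788.6218…
Balance at month 10: €231,788.6218… × (1 + 0.008)^8 = €247,045.1716…
After €112,000.00 payment: €247,045.1716… − €112,000.00 = €135,045.1716…
Balance at month 12: €135,045.1716… × (1 + 0.008)^2 = €137,214.5372…
Penalty: 12 × 1.25% × €486,966.00 = €73,044.90
Final settlement = outstanding balance + penalty = €137,214.5372… + €73,044.90 = €210,259.44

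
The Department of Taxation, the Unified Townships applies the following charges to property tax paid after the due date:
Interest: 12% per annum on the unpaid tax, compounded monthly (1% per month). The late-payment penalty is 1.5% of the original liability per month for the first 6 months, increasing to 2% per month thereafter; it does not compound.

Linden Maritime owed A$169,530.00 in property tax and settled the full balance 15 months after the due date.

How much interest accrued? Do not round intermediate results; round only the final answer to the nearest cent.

A$27,289.07

Interest: A$169,530.00 × ((1 + 0.01)^15 − 1) = A$169,530.00 × 0.1609690… = A$27,289.0670…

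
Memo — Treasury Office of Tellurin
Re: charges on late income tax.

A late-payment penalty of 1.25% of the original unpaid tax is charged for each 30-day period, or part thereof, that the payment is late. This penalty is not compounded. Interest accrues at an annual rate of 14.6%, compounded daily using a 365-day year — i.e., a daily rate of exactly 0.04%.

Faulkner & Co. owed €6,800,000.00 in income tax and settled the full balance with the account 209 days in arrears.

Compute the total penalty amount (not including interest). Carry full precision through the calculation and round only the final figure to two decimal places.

Penalty periods: ⌈209/30⌉ = 7; penalty = 7 × 1.25% × €6,800,000.00 = €595,000.00

€595,000.00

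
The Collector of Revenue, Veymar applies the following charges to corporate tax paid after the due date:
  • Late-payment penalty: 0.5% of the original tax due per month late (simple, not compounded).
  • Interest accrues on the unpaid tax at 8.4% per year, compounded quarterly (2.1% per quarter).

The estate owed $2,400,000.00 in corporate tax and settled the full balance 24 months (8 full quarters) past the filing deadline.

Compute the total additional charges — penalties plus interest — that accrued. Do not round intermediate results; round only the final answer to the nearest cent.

Late-payment penalty = 0.5% × $2,400,000.00 × 24 mo = $288,000.00
Interest: $2,400,000.00 × ((1 + 0.021)^8 − 1) = $2,400,000.00 × 0.1808805… = $434,113.1059…
Penalties + interest = $288,000.0000 + $434,113.1059… = $722,113.11

$722,113.11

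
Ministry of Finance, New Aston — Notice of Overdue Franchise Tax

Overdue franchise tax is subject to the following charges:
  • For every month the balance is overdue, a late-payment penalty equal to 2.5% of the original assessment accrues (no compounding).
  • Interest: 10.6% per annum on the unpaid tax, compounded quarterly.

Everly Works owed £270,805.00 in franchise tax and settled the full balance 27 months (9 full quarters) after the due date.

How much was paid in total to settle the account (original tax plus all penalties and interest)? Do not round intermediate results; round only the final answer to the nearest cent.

Late-payment penalty = 2.5% × £270,805.00 × 27 mo = £182,793.38…
Interest (10.6%/yr ÷ 4 = 2.65%/quarter): £270,805.00 × ((1 + 0.0265)^9 − 1) = £71,873.8194…
Total = £270,805.00 + £182,793.3750 + £71,873.8194… = £525,472.19

£525,472.19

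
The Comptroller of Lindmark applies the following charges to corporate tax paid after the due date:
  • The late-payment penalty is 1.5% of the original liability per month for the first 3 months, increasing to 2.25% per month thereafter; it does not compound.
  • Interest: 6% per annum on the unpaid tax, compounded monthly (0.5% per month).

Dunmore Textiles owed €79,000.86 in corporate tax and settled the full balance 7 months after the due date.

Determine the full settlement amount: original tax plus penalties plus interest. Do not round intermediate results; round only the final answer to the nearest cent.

€92,472.83

Penalty, months 1–3: 3 × 1.5% × €79,000.86 = €3,555.04…
Penalty, months 4–7: 4 × 2.25% × €79,000.86 = €7,110.08…
Interest: €79,000.86 × ((1 + 0.005)^7 − 1) = €79,000.86 × 0.0355294… = €2,806.8529…
Total = €79,000.86 + €10,665.1161 + €2,806.8529… = €92,472.83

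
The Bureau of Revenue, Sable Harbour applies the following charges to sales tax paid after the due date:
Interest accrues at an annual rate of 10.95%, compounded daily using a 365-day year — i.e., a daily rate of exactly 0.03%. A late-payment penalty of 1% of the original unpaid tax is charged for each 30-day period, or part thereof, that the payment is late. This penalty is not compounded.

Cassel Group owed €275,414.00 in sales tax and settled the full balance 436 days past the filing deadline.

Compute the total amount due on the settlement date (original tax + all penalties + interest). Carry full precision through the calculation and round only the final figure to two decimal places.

€355,206.24

Penalty periods: ⌈436/30⌉ = 15; penalty = 15 × 1% × €275,414.00 = €41,312.10
Interest: €275,414.00 × ((1 + 0.0003)^436 − 1) = €275,414.00 × 0.13971745… = €38,480.1428…
Total = €275,414.00 + €41,312.1000 + €38,480.1428… = €355,206.24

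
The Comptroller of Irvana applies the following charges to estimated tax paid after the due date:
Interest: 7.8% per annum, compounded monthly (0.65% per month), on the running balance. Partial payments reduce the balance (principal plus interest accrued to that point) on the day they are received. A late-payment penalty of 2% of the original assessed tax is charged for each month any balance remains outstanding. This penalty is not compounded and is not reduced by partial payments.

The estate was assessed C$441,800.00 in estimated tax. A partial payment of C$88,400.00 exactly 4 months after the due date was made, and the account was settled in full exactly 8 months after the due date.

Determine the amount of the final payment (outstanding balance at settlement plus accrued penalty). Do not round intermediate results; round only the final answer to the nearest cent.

Balance at month 4: C$441,800.0000 × (1 + 0.0065)^4 = C$453,399.2824…
After C$88,400.00 payment: C$453,399.2824… − C$88,400.00 = C$364,999.2824…
Balance at month 8: C$364,999.2824… × (1 + 0.0065)^4 = C$374,582.1927…
Penalty: 8 × 2% × C$441,800.00 = C$70,688.00
Final settlement = outstanding balance + penalty = C$374,582.1927… + C$70,688.00 = C$445,270.19

C$445,270.19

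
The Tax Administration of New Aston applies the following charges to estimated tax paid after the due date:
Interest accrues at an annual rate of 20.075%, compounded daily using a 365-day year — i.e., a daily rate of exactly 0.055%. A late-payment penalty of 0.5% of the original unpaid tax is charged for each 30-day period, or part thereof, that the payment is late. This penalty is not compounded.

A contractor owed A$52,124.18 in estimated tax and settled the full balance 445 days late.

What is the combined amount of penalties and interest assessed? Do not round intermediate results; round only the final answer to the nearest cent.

A$18,358.97

Penalty periods: ⌈445/30⌉ = 15; penalty = 15 × 0.5% × A$52,124.18 = A$3,909.31…
Interest: A$52,124.18 × ((1 + 0.00055)^445 − 1) = A$52,124.18 × 0.27721601… = A$14,449.6573…
Penalties + interest = A$3,909.3135 + A$14,449.6573… = A$18,358.97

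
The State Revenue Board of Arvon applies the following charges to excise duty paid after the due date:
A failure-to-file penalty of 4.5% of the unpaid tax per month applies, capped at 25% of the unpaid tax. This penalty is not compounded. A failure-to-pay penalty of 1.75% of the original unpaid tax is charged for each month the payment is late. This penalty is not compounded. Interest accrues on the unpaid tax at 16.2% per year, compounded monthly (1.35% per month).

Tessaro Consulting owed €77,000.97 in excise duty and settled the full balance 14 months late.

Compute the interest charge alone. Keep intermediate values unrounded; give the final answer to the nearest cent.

€15,901.82

Interest: €77,000.97 × ((1 + 0.0135)^14 − 1) = €77,000.97 × 0.2065145… = €15,901.8161…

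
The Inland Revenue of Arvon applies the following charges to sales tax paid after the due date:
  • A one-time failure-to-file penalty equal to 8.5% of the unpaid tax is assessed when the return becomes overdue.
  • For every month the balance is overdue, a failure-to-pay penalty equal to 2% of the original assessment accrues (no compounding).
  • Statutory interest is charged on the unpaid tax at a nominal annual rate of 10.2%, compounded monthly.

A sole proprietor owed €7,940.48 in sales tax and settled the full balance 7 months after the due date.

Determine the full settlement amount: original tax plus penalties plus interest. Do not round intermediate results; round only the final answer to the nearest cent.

Failure-to-file penalty: 8.5% × €7,940.48 = €674.94…
Failure-to-pay penalty = 2% × €7,940.48 × 7 mo = €1,111.67…
Interest (10.2%/yr ÷ 12 = 0.85%/month): €7,940.48 × ((1 + 0.0085)^7 − 1) = €484.6784…
Total = €7,940.48 + €1,786.6080 + €484.6784… = €10,211.77

€10,211.77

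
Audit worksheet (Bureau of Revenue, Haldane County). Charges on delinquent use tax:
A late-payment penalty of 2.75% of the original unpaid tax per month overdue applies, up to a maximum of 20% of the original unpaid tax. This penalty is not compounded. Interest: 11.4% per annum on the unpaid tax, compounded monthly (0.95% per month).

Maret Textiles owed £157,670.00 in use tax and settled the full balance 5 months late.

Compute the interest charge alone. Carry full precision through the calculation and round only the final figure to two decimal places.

Interest: £157,670.00 × ((1 + 0.0095)^5 − 1) = £157,670.00 × 0.0484111… = £7,632.9804…

£7,632.98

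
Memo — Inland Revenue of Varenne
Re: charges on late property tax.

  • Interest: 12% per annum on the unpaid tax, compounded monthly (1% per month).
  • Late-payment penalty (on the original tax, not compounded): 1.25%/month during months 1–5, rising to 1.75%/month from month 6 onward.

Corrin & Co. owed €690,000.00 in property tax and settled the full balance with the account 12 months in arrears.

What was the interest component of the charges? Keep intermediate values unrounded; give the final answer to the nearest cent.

€87,509.27

Interest: €690,000.00 × ((1 + 0.01)^12 − 1) = €690,000.00 × 0.1268250… = €87,509.2708…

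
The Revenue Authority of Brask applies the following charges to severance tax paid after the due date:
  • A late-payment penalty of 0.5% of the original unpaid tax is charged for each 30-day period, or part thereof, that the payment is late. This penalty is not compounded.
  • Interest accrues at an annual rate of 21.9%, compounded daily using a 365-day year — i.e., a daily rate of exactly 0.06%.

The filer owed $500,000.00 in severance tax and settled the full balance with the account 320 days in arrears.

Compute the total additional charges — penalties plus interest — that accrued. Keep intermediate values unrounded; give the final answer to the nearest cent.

$133,300.38

Penalty periods: ⌈320/30⌉ = 11; penalty = 11 × 0.5% × $500,000.00 = $27,500.00
Interest: $500,000.00 × ((1 + 0.0006)^320 − 1) = $500,000.00 × 0.21160075… = $105,800.3773…
Penalties + interest = $27,500.0000 + $105,800.3773… = $133,300.38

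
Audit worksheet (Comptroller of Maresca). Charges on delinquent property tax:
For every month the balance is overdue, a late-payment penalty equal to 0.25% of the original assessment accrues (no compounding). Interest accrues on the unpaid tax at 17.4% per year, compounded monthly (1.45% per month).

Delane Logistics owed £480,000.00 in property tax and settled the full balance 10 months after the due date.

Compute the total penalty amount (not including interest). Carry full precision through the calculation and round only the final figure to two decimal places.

Late-payment penalty = 0.25% × £480,000.00 × 10 mo = £12,000.00

£12,000.00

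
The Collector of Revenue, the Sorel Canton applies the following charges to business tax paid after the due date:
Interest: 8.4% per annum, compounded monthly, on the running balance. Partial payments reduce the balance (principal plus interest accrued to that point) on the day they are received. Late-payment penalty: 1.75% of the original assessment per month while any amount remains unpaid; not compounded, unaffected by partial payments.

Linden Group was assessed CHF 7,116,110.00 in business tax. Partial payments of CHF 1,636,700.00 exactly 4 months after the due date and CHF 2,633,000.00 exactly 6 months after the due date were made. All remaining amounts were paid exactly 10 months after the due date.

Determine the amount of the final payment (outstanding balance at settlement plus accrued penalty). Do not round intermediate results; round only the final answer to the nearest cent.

CHF 4,461,387.11

Monthly rate = 8.4% ÷ 12 = 0.7%
Balance at month 4: CHF 7,116,110.0000 × (1 + 0.007)^4 = CHF 7,317,462.9967…
After CHF 1,636,700.00 payment: CHF 7,317,462.9967… − CHF 1,636,700.00 = CHF 5,680,762.9967…
Balance at month 6: CHF 5,680,762.9967… × (1 + 0.007)^2 = CHF 5,760,572.0361…
After CHF 2,633,000.00 payment: CHF 5,760,572.0361… − CHF 2,633,000.00 = CHF 3,127,572.0361…
Balance at month 10: CHF 3,127,572.0361… × (1 + 0.007)^4 = CHF 3,216,067.8578…
Penalty: 10 × 1.75% × CHF 7,116,110.00 = CHF 1,245,319.25
Final settlement = outstanding balance + penalty = CHF 3,216,067.8578… + CHF 1,245,319.25 = CHF 4,461,387.11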